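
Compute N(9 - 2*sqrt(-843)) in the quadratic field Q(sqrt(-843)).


N(a + b*sqrt(d)) = a^2 - d*b^2
= (9)^2 - (-843)*(-2)^2
= 81 + 3372
= 3453

3453


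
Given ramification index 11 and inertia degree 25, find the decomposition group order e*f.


|D_P| = e * f
= 11 * 25
= 275

275


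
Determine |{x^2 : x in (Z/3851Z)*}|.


For prime p, the number of non-zero quadratic residues is (p-1)/2.
= (3851-1)/2
= 1925

1925


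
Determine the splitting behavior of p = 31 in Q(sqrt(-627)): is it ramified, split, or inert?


K = Q(sqrt(-627)). Since d mod 4 = 1, disc(K) = -627.
Check p | disc: -627 mod 31 = 24.
p does not divide disc. Compute Legendre symbol (d/p):
24^((31-1)/2) mod 31 = -1
(d/p) = -1, so p is inert: (p) stays prime with e=1, f=2, g=1.
Therefore p is inert.

inert


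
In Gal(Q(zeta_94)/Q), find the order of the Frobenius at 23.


The Frobenius at p in Gal(Q(zeta_n)/Q) = (Z/nZ)* is the class of p, so its order is ord_94(23), the smallest k >= 1 with 23^k = 1 mod 94.
n = 94 = 2 * 47, phi(94) = 46; the order divides phi(n).
Divisors of 46: 1, 2, 23, 46
Repeated squaring mod 94: 23^1 = 23, 23^2 = 59, 23^4 = 3, 23^8 = 9, 23^16 = 81, 23^32 = 75
Test divisors in increasing order:
  k=1: 23^1 = 23 mod 94
  k=2: 23^2 = 59 mod 94
  k=23: 23^23 = 81 * 3 * 59 * 23 = 93 mod 94
  k=46: 23^46 = 75 * 9 * 3 * 59 = 1 mod 94  <- first divisor giving 1
Order = 46

46


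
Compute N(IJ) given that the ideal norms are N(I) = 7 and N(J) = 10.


N(IJ) = N(I) * N(J)
= 7 * 10
= 70

70


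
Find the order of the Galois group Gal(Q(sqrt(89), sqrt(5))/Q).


The 2 square roots of distinct primes are multiplicatively independent over Q,
so [K:Q] = 2^2 and Gal(K/Q) is isomorphic to (Z/2Z)^2.
|Gal| = 2^2 = 4

4


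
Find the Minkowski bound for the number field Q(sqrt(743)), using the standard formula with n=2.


d = 743, d mod 4 = 3, so disc(K) = 4d = 2972; |disc(K)| = 2972
Real quadratic field, so n = 2, s = r2 = 0, r1 = 2
M = (n!/n^n) * (4/pi)^s * sqrt(|disc(K)|) = (2!/2^2) * (4/pi)^0 * sqrt(2972)
= 0.5 * 1.000000 * 54.516053
= 27.2580

27.2580


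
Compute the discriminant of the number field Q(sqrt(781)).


For K = Q(sqrt(d)) with d squarefree: disc(K) = d if d = 1 mod 4, and disc(K) = 4d if d = 2 or 3 mod 4.
Here d = 781, and d mod 4 = 1.
d = 1 mod 4 (O_K = Z[(1+sqrt(d))/2]), so disc(K) = d = 781

781


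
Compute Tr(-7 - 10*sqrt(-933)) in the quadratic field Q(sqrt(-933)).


Tr(a + b*sqrt(d)) = (a + b*sqrt(d)) + (a - b*sqrt(d)) = 2a
= 2 * (-7)
= -14

-14


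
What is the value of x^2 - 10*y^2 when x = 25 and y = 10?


x^2 - d*y^2
= 25^2 - 10*10^2
= 625 - 1000
= -375

-375


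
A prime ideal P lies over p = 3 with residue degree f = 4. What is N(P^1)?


N(P^a) = p^(a*f)
= 3^(1*4)
= 3^4
= 81

81


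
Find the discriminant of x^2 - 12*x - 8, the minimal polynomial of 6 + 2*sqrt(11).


The element 6 + 2*sqrt(11) has minimal polynomial:
x^2 - 12*x - 8
Discriminant = (-12)^2 - 4*(-8)
= 144 + 32
= 176

176


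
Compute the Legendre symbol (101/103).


p = 103 is prime, so compute (101/103) with the reciprocity algorithm (Jacobi-symbol steps: pull out 2s via (2/n), flip via reciprocity, reduce):
  reciprocity: (101/103) -> +(103/101)
  reduce: (2/101)
  pull out 2: (2/101) = -1  (since 101 mod 8 = 5)
  (1/101) = 1
Product of signs = -1
(101/103) = -1

-1


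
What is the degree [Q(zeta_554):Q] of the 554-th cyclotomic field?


The degree equals Euler's totient phi(554).
554 = 2 * 277
phi(554) = 276

276


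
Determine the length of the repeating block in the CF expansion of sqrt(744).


Run the CF algorithm for sqrt(744).
a_0 = floor(sqrt(744)) = 27; set m_0=0, q_0=1.
Recurrence: m' = q*a - m,  q' = (d - m'^2)/q,  a' = floor((a_0 + m')/q').
  step 1: m=27, q=15, a=3
  step 2: m=18, q=28, a=1
  step 3: m=10, q=23, a=1
  step 4: m=13, q=25, a=1
  step 5: m=12, q=24, a=1
  step 6: m=12, q=25, a=1
  step 7: m=13, q=23, a=1
  step 8: m=10, q=28, a=1
  step 9: m=18, q=15, a=3
  step 10: m=27, q=1, a=54
a_10 = 2*a_0 = 54, so the period closes here.
sqrt(744) = [27; 3, 1, 1, 1, 1, 1, 1, 1, 3, 54]
Period length = 10

10


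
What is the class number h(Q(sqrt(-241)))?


K = Q(sqrt(-241)). d mod 4 = 3, so D = disc(K) = 4d = -964
h(K) equals the number of primitive reduced positive-definite forms (a, b, c) = a*x^2 + b*x*y + c*y^2 with b^2 - 4ac = D,
where reduced means |b| <= a <= c, with b >= 0 whenever |b| = a or a = c, and primitive means gcd(a, b, c) = 1.
Reduced forces 3a^2 <= |D| = 964, so 1 <= a <= 17; b must have the parity of D, and c = (b^2 - D)/(4a) must be an integer >= a.
Enumerate a = 1..17, b in [-a, a]:
  a=1: (1, 0, 241)  [1]
  a=2: (2, 2, 121)  [1]
  a=3..4: none
  a=5: (5, -4, 49), (5, 4, 49)  [2]
  a=6: none
  a=7: (7, -4, 35), (7, 4, 35)  [2]
  a=8..9: none
  a=10: (10, -6, 25), (10, 6, 25)  [2]
  a=11: (11, -2, 22), (11, 2, 22)  [2]
  a=12..13: none
  a=14: (14, -10, 19), (14, 10, 19)  [2]
  a=15..17: none
Total reduced forms: 1 + 1 + 2 + 2 + 2 + 2 + 2 = 12
h = 12

12


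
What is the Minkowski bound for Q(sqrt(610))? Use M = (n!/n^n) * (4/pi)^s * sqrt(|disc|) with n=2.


d = 610, d mod 4 = 2, so disc(K) = 4d = 2440; |disc(K)| = 2440
Real quadratic field, so n = 2, s = r2 = 0, r1 = 2
M = (n!/n^n) * (4/pi)^s * sqrt(|disc(K)|) = (2!/2^2) * (4/pi)^0 * sqrt(2440)
= 0.5 * 1.000000 * 49.396356
= 24.6982

24.6982


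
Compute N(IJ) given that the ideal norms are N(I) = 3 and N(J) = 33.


N(IJ) = N(I) * N(J)
= 3 * 33
= 99

99


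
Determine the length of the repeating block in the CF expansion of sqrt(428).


Run the CF algorithm for sqrt(428).
a_0 = floor(sqrt(428)) = 20; set m_0=0, q_0=1.
Recurrence: m' = q*a - m,  q' = (d - m'^2)/q,  a' = floor((a_0 + m')/q').
  step 1: m=20, q=28, a=1
  step 2: m=8, q=13, a=2
  step 3: m=18, q=8, a=4
  step 4: m=14, q=29, a=1
  step 5: m=15, q=7, a=5
  step 6: m=20, q=4, a=10
  step 7: m=20, q=7, a=5
  step 8: m=15, q=29, a=1
  step 9: m=14, q=8, a=4
  step 10: m=18, q=13, a=2
  step 11: m=8, q=28, a=1
  step 12: m=20, q=1, a=40
a_12 = 2*a_0 = 40, so the period closes here.
sqrt(428) = [20; 1, 2, 4, 1, 5, 10, 5, 1, 4, 2, 1, 40]
Period length = 12

12


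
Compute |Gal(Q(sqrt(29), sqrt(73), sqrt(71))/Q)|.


The 3 square roots of distinct primes are multiplicatively independent over Q,
so [K:Q] = 2^3 and Gal(K/Q) is isomorphic to (Z/2Z)^3.
|Gal| = 2^3 = 8

8


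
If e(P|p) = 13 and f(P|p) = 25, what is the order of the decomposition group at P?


|D_P| = e * f
= 13 * 25
= 325

325


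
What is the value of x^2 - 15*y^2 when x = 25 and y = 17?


x^2 - d*y^2
= 25^2 - 15*17^2
= 625 - 4335
= -3710

-3710


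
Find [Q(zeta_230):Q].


The degree equals Euler's totient phi(230).
230 = 2 * 5 * 23
phi(230) = 88

88


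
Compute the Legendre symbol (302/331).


p = 331 is prime, so compute (302/331) with the reciprocity algorithm (Jacobi-symbol steps: pull out 2s via (2/n), flip via reciprocity, reduce):
  pull out 2: (2/331) = -1  (since 331 mod 8 = 3)
  reciprocity: (151/331) -> -(331/151)
  reduce: (29/151)
  reciprocity: (29/151) -> +(151/29)
  reduce: (6/29)
  pull out 2: (2/29) = -1  (since 29 mod 8 = 5)
  reciprocity: (3/29) -> +(29/3)
  reduce: (2/3)
  pull out 2: (2/3) = -1  (since 3 mod 8 = 3)
  (1/3) = 1
Product of signs = 1
(302/331) = 1

1


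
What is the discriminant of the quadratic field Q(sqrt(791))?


For K = Q(sqrt(d)) with d squarefree: disc(K) = d if d = 1 mod 4, and disc(K) = 4d if d = 2 or 3 mod 4.
Here d = 791, and d mod 4 = 3.
d = 3 mod 4, not 1 (O_K = Z[sqrt(d)]), so disc(K) = 4d = 4 * (791) = 3164

3164


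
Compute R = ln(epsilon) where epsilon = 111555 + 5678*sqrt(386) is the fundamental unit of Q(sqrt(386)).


epsilon = 111555 + 5678*sqrt(386)
= 223110.0000
R = ln(223110.0000)
= 12.3154

12.3154


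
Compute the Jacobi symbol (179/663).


Compute (179/663) via quadratic reciprocity:
  reciprocity: (179/663) -> -(663/179)
  reduce: (126/179)
  pull out 2: (2/179) = -1  (since 179 mod 8 = 3)
  reciprocity: (63/179) -> -(179/63)
  reduce: (53/63)
  reciprocity: (53/63) -> +(63/53)
  reduce: (10/53)
  pull out 2: (2/53) = -1  (since 53 mod 8 = 5)
  reciprocity: (5/53) -> +(53/5)
  reduce: (3/5)
  reciprocity: (3/5) -> +(5/3)
  reduce: (2/3)
  pull out 2: (2/3) = -1  (since 3 mod 8 = 3)
  (1/3) = 1
Product of signs = -1

-1


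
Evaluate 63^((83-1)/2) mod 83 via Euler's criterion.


p = 83 is prime and the exponent is (p-1)/2 = 41, so by Euler's criterion 63^41 = (63/83) = +1 or -1 mod 83.
Compute by square-and-multiply:
  41 = 32 + 8 + 1 (binary 101001)
  Repeated squaring mod 83: 63^1 = 63, 63^2 = 68, 63^4 = 59, 63^8 = 78, 63^16 = 25, 63^32 = 44
  63^41 = 63^32 * 63^8 * 63^1 = 44 * 78 * 63 mod 83
    44 * 78 = 3432 = 29 mod 83
    29 * 63 = 1827 = 1 mod 83
  63^41 = 1 mod 83
Result 1: 63 is a quadratic residue mod 83.
63^41 mod 83 = 1

1


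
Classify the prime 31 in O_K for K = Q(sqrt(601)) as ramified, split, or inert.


K = Q(sqrt(601)). Since d mod 4 = 1, disc(K) = 601.
Check p | disc: 601 mod 31 = 12.
p does not divide disc. Compute Legendre symbol (d/p):
12^((31-1)/2) mod 31 = -1
(d/p) = -1, so p is inert: (p) stays prime with e=1, f=2, g=1.
Therefore p is inert.

inert


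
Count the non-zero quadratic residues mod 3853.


For prime p, the number of non-zero quadratic residues is (p-1)/2.
= (3853-1)/2
= 1926

1926


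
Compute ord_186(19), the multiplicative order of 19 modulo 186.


We want ord_186(19), the smallest k >= 1 with 19^k = 1 mod 186.
n = 186 = 2 * 3 * 31, phi(186) = 60; the order divides phi(n).
Divisors of 60: 1, 2, 3, 4, 5, 6, 10, 12, 15, 20, 30, 60
Repeated squaring mod 186: 19^1 = 19, 19^2 = 175, 19^4 = 121, 19^8 = 133, 19^16 = 19, 19^32 = 175
Test divisors in increasing order:
  k=1: 19^1 = 19 mod 186
  k=2: 19^2 = 175 mod 186
  k=3: 19^3 = 175 * 19 = 163 mod 186
  k=4: 19^4 = 121 mod 186
  k=5: 19^5 = 121 * 19 = 67 mod 186
  k=6: 19^6 = 121 * 175 = 157 mod 186
  k=10: 19^10 = 133 * 175 = 25 mod 186
  k=12: 19^12 = 133 * 121 = 97 mod 186
  k=15: 19^15 = 133 * 121 * 175 * 19 = 1 mod 186  <- first divisor giving 1
Order = 15

15


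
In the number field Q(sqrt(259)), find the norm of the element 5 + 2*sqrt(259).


N(a + b*sqrt(d)) = a^2 - d*b^2
= (5)^2 - (259)*(2)^2
= 25 - 1036
= -1011

-1011


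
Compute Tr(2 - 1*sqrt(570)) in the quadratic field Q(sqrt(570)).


Tr(a + b*sqrt(d)) = (a + b*sqrt(d)) + (a - b*sqrt(d)) = 2a
= 2 * (2)
= 4

4


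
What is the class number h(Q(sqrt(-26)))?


K = Q(sqrt(-26)). d mod 4 = 2, so D = disc(K) = 4d = -104
h(K) equals the number of primitive reduced positive-definite forms (a, b, c) = a*x^2 + b*x*y + c*y^2 with b^2 - 4ac = D,
where reduced means |b| <= a <= c, with b >= 0 whenever |b| = a or a = c, and primitive means gcd(a, b, c) = 1.
Reduced forces 3a^2 <= |D| = 104, so 1 <= a <= 5; b must have the parity of D, and c = (b^2 - D)/(4a) must be an integer >= a.
Enumerate a = 1..5, b in [-a, a]:
  a=1: (1, 0, 26)  [1]
  a=2: (2, 0, 13)  [1]
  a=3: (3, -2, 9), (3, 2, 9)  [2]
  a=4: none
  a=5: (5, -4, 6), (5, 4, 6)  [2]
Total reduced forms: 1 + 1 + 2 + 2 = 6
h = 6

6


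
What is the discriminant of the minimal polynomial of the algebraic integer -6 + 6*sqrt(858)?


The element -6 + 6*sqrt(858) has minimal polynomial:
x^2 + 12*x - 30852
Discriminant = (12)^2 - 4*(-30852)
= 144 + 123408
= 123552

123552


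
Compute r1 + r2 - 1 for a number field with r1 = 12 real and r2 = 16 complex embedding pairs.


By Dirichlet's unit theorem:
rank = r1 + r2 - 1
= 12 + 16 - 1
= 27

27


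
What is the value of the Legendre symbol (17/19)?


p = 19 is prime, so compute (17/19) with the reciprocity algorithm (Jacobi-symbol steps: pull out 2s via (2/n), flip via reciprocity, reduce):
  reciprocity: (17/19) -> +(19/17)
  reduce: (2/17)
  pull out 2: (2/17) = +1  (since 17 mod 8 = 1)
  (1/17) = 1
Product of signs = 1
(17/19) = 1

1


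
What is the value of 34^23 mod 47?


p = 47 is prime and the exponent is (p-1)/2 = 23, so by Euler's criterion 34^23 = (34/47) = +1 or -1 mod 47.
Compute by square-and-multiply:
  23 = 16 + 4 + 2 + 1 (binary 10111)
  Repeated squaring mod 47: 34^1 = 34, 34^2 = 28, 34^4 = 32, 34^8 = 37, 34^16 = 6
  34^23 = 34^16 * 34^4 * 34^2 * 34^1 = 6 * 32 * 28 * 34 mod 47
    6 * 32 = 192 = 4 mod 47
    4 * 28 = 112 = 18 mod 47
    18 * 34 = 612 = 1 mod 47
  34^23 = 1 mod 47
Result 1: 34 is a quadratic residue mod 47.
34^23 mod 47 = 1

1


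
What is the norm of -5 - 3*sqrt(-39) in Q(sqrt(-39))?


N(a + b*sqrt(d)) = a^2 - d*b^2
= (-5)^2 - (-39)*(-3)^2
= 25 + 351
= 376

376


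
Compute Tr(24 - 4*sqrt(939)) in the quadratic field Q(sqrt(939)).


Tr(a + b*sqrt(d)) = (a + b*sqrt(d)) + (a - b*sqrt(d)) = 2a
= 2 * (24)
= 48

48


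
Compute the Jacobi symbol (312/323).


Compute (312/323) via quadratic reciprocity:
  pull out 2: (2/323) = -1  (since 323 mod 8 = 3)
  pull out 2: (2/323) = -1  (since 323 mod 8 = 3)
  pull out 2: (2/323) = -1  (since 323 mod 8 = 3)
  reciprocity: (39/323) -> -(323/39)
  reduce: (11/39)
  reciprocity: (11/39) -> -(39/11)
  reduce: (6/11)
  pull out 2: (2/11) = -1  (since 11 mod 8 = 3)
  reciprocity: (3/11) -> -(11/3)
  reduce: (2/3)
  pull out 2: (2/3) = -1  (since 3 mod 8 = 3)
  (1/3) = 1
Product of signs = 1

1


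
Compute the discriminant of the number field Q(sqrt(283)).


For K = Q(sqrt(d)) with d squarefree: disc(K) = d if d = 1 mod 4, and disc(K) = 4d if d = 2 or 3 mod 4.
Here d = 283, and d mod 4 = 3.
d = 3 mod 4, not 1 (O_K = Z[sqrt(d)]), so disc(K) = 4d = 4 * (283) = 1132

1132


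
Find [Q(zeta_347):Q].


The degree equals Euler's totient phi(347).
347 = 347
phi(347) = 346

346


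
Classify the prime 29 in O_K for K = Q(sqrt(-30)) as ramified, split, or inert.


K = Q(sqrt(-30)). Since d mod 4 = 2, disc(K) = -120.
Check p | disc: -120 mod 29 = 25.
p does not divide disc. Compute Legendre symbol (d/p):
28^((29-1)/2) mod 29 = 1
(d/p) = 1, so p splits: (p) = P*P' with e=1, f=1, g=2.
Therefore p is split.

split


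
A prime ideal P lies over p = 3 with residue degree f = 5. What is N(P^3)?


N(P^a) = p^(a*f)
= 3^(3*5)
= 3^15
= 14348907

14348907


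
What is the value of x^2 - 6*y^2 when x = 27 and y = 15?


x^2 - d*y^2
= 27^2 - 6*15^2
= 729 - 1350
= -621

-621


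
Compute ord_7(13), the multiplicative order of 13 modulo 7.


We want ord_7(13), the smallest k >= 1 with 13^k = 1 mod 7.
n = 7 = 7, phi(7) = 6; the order divides phi(n).
Divisors of 6: 1, 2, 3, 6
Repeated squaring mod 7: 13^1 = 6, 13^2 = 1, 13^4 = 1
Test divisors in increasing order:
  k=1: 13^1 = 6 mod 7
  k=2: 13^2 = 1 mod 7  <- first divisor giving 1
Order = 2

2


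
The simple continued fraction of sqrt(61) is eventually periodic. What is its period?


Run the CF algorithm for sqrt(61).
a_0 = floor(sqrt(61)) = 7; set m_0=0, q_0=1.
Recurrence: m' = q*a - m,  q' = (d - m'^2)/q,  a' = floor((a_0 + m')/q').
  step 1: m=7, q=12, a=1
  step 2: m=5, q=3, a=4
  step 3: m=7, q=4, a=3
  step 4: m=5, q=9, a=1
  step 5: m=4, q=5, a=2
  step 6: m=6, q=5, a=2
  step 7: m=4, q=9, a=1
  step 8: m=5, q=4, a=3
  step 9: m=7, q=3, a=4
  step 10: m=5, q=12, a=1
  step 11: m=7, q=1, a=14
a_11 = 2*a_0 = 14, so the period closes here.
sqrt(61) = [7; 1, 4, 3, 1, 2, 2, 1, 3, 4, 1, 14]
Period length = 11

11


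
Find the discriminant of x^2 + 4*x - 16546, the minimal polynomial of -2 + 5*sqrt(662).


The element -2 + 5*sqrt(662) has minimal polynomial:
x^2 + 4*x - 16546
Discriminant = (4)^2 - 4*(-16546)
= 16 + 66184
= 66200

66200


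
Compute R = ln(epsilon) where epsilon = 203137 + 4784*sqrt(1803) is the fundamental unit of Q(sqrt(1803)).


epsilon = 203137 + 4784*sqrt(1803)
= 406274.0000
R = ln(406274.0000)
= 12.9148

12.9148


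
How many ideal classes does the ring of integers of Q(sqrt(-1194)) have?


K = Q(sqrt(-1194)). d mod 4 = 2, so D = disc(K) = 4d = -4776
h(K) equals the number of primitive reduced positive-definite forms (a, b, c) = a*x^2 + b*x*y + c*y^2 with b^2 - 4ac = D,
where reduced means |b| <= a <= c, with b >= 0 whenever |b| = a or a = c, and primitive means gcd(a, b, c) = 1.
Reduced forces 3a^2 <= |D| = 4776, so 1 <= a <= 39; b must have the parity of D, and c = (b^2 - D)/(4a) must be an integer >= a.
Enumerate a = 1..39, b in [-a, a]:
  a=1: (1, 0, 1194)  [1]
  a=2: (2, 0, 597)  [1]
  a=3: (3, 0, 398)  [1]
  a=4: none
  a=5: (5, -2, 239), (5, 2, 239)  [2]
  a=6: (6, 0, 199)  [1]
  a=7..9: none
  a=10: (10, -8, 121), (10, 8, 121)  [2]
  a=11: (11, -8, 110), (11, 8, 110)  [2]
  a=12..14: none
  a=15: (15, -12, 82), (15, 12, 82)  [2]
  a=16: none
  a=17: (17, -16, 74), (17, 16, 74)  [2]
  a=18..21: none
  a=22: (22, -8, 55), (22, 8, 55)  [2]
  a=23: (23, -10, 53), (23, 10, 53)  [2]
  a=24: none
  a=25: (25, -18, 51), (25, 18, 51)  [2]
  a=26..28: none
  a=29: (29, -26, 47), (29, 26, 47)  [2]
  a=30: (30, -12, 41), (30, 12, 41)  [2]
  a=31..32: none
  a=33: (33, -30, 43), (33, 30, 43)  [2]
  a=34: (34, -16, 37), (34, 16, 37)  [2]
  a=35..39: none
Total reduced forms: 1 + 1 + 1 + 2 + 1 + 2 + 2 + 2 + 2 + 2 + 2 + 2 + 2 + 2 + 2 + 2 = 28
h = 28

28


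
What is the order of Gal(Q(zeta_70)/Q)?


|Gal(Q(zeta_70)/Q)| = phi(70)
= 24

24


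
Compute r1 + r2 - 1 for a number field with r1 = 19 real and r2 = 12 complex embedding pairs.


By Dirichlet's unit theorem:
rank = r1 + r2 - 1
= 19 + 12 - 1
= 30

30


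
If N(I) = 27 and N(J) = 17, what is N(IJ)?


N(IJ) = N(I) * N(J)
= 27 * 17
= 459

459


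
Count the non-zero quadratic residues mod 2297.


For prime p, the number of non-zero quadratic residues is (p-1)/2.
= (2297-1)/2
= 1148

1148


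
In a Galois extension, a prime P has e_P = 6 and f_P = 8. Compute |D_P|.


|D_P| = e * f
= 6 * 8
= 48

48


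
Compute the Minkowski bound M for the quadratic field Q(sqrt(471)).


d = 471, d mod 4 = 3, so disc(K) = 4d = 1884; |disc(K)| = 1884
Real quadratic field, so n = 2, s = r2 = 0, r1 = 2
M = (n!/n^n) * (4/pi)^s * sqrt(|disc(K)|) = (2!/2^2) * (4/pi)^0 * sqrt(1884)
= 0.5 * 1.000000 * 43.405069
= 21.7025

21.7025


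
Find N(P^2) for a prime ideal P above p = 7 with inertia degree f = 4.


N(P^a) = p^(a*f)
= 7^(2*4)
= 7^8
= 5764801

5764801


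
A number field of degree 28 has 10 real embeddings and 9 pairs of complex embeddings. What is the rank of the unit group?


By Dirichlet's unit theorem:
rank = r1 + r2 - 1
= 10 + 9 - 1
= 18

18


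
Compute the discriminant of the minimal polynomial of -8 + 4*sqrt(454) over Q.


The element -8 + 4*sqrt(454) has minimal polynomial:
x^2 + 16*x - 7200
Discriminant = (16)^2 - 4*(-7200)
= 256 + 28800
= 29056

29056


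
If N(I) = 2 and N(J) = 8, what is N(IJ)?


N(IJ) = N(I) * N(J)
= 2 * 8
= 16

16


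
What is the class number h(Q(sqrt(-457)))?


K = Q(sqrt(-457)). d mod 4 = 3, so D = disc(K) = 4d = -1828
h(K) equals the number of primitive reduced positive-definite forms (a, b, c) = a*x^2 + b*x*y + c*y^2 with b^2 - 4ac = D,
where reduced means |b| <= a <= c, with b >= 0 whenever |b| = a or a = c, and primitive means gcd(a, b, c) = 1.
Reduced forces 3a^2 <= |D| = 1828, so 1 <= a <= 24; b must have the parity of D, and c = (b^2 - D)/(4a) must be an integer >= a.
Enumerate a = 1..24, b in [-a, a]:
  a=1: (1, 0, 457)  [1]
  a=2: (2, 2, 229)  [1]
  a=3..10: none
  a=11: (11, -8, 43), (11, 8, 43)  [2]
  a=12..16: none
  a=17: (17, -12, 29), (17, 12, 29)  [2]
  a=18..21: none
  a=22: (22, -14, 23), (22, 14, 23)  [2]
  a=23..24: none
Total reduced forms: 1 + 1 + 2 + 2 + 2 = 8
h = 8

8


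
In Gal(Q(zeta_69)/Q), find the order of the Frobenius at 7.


The Frobenius at p in Gal(Q(zeta_n)/Q) = (Z/nZ)* is the class of p, so its order is ord_69(7), the smallest k >= 1 with 7^k = 1 mod 69.
n = 69 = 3 * 23, phi(69) = 44; the order divides phi(n).
Divisors of 44: 1, 2, 4, 11, 22, 44
Repeated squaring mod 69: 7^1 = 7, 7^2 = 49, 7^4 = 55, 7^8 = 58, 7^16 = 52, 7^32 = 13
Test divisors in increasing order:
  k=1: 7^1 = 7 mod 69
  k=2: 7^2 = 49 mod 69
  k=4: 7^4 = 55 mod 69
  k=11: 7^11 = 58 * 49 * 7 = 22 mod 69
  k=22: 7^22 = 52 * 55 * 49 = 1 mod 69  <- first divisor giving 1
Order = 22

22


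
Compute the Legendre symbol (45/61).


p = 61 is prime, so compute (45/61) with the reciprocity algorithm (Jacobi-symbol steps: pull out 2s via (2/n), flip via reciprocity, reduce):
  reciprocity: (45/61) -> +(61/45)
  reduce: (16/45)
  pull out 2: (2/45) = -1  (since 45 mod 8 = 5)
  pull out 2: (2/45) = -1  (since 45 mod 8 = 5)
  pull out 2: (2/45) = -1  (since 45 mod 8 = 5)
  pull out 2: (2/45) = -1  (since 45 mod 8 = 5)
  (1/45) = 1
Product of signs = 1
(45/61) = 1

1


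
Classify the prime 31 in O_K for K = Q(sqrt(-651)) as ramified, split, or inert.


K = Q(sqrt(-651)). Since d mod 4 = 1, disc(K) = -651.
Check p | disc: -651 mod 31 = 0.
p divides disc, so p ramifies: (p) = P^2 with e=2, f=1, g=1.
Therefore p is ramified.

ramified


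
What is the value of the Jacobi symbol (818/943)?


Compute (818/943) via quadratic reciprocity:
  pull out 2: (2/943) = +1  (since 943 mod 8 = 7)
  reciprocity: (409/943) -> +(943/409)
  reduce: (125/409)
  reciprocity: (125/409) -> +(409/125)
  reduce: (34/125)
  pull out 2: (2/125) = -1  (since 125 mod 8 = 5)
  reciprocity: (17/125) -> +(125/17)
  reduce: (6/17)
  pull out 2: (2/17) = +1  (since 17 mod 8 = 1)
  reciprocity: (3/17) -> +(17/3)
  reduce: (2/3)
  pull out 2: (2/3) = -1  (since 3 mod 8 = 3)
  (1/3) = 1
Product of signs = 1

1


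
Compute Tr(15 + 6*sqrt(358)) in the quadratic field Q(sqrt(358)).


Tr(a + b*sqrt(d)) = (a + b*sqrt(d)) + (a - b*sqrt(d)) = 2a
= 2 * (15)
= 30

30


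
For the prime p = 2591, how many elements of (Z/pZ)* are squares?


For prime p, the number of non-zero quadratic residues is (p-1)/2.
= (2591-1)/2
= 1295

1295


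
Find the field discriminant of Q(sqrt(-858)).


For K = Q(sqrt(d)) with d squarefree: disc(K) = d if d = 1 mod 4, and disc(K) = 4d if d = 2 or 3 mod 4.
Here d = -858, and d mod 4 = 2.
d = 2 mod 4, not 1 (O_K = Z[sqrt(d)]), so disc(K) = 4d = 4 * (-858) = -3432

-3432


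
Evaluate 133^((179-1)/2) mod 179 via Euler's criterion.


p = 179 is prime and the exponent is (p-1)/2 = 89, so by Euler's criterion 133^89 = (133/179) = +1 or -1 mod 179.
Compute by square-and-multiply:
  89 = 64 + 16 + 8 + 1 (binary 1011001)
  Repeated squaring mod 179: 133^1 = 133, 133^2 = 147, 133^4 = 129, 133^8 = 173, 133^16 = 36, 133^32 = 43, 133^64 = 59
  133^89 = 133^64 * 133^16 * 133^8 * 133^1 = 59 * 36 * 173 * 133 mod 179
    59 * 36 = 2124 = 155 mod 179
    155 * 173 = 26815 = 144 mod 179
    144 * 133 = 19152 = 178 mod 179
  133^89 = 178 mod 179
Result 178 = p - 1 = -1 mod 179: 133 is a quadratic non-residue mod 179. As a residue in [0, p-1] the value is 178.
133^89 mod 179 = 178

178


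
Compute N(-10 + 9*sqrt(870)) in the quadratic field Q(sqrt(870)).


N(a + b*sqrt(d)) = a^2 - d*b^2
= (-10)^2 - (870)*(9)^2
= 100 - 70470
= -70370

-70370


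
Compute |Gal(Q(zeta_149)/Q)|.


|Gal(Q(zeta_149)/Q)| = phi(149)
= 148

148


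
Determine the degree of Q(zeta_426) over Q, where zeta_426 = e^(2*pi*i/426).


The degree equals Euler's totient phi(426).
426 = 2 * 3 * 71
phi(426) = 140

140


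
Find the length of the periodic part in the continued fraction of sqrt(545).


Run the CF algorithm for sqrt(545).
a_0 = floor(sqrt(545)) = 23; set m_0=0, q_0=1.
Recurrence: m' = q*a - m,  q' = (d - m'^2)/q,  a' = floor((a_0 + m')/q').
  step 1: m=23, q=16, a=2
  step 2: m=9, q=29, a=1
  step 3: m=20, q=5, a=8
  step 4: m=20, q=29, a=1
  step 5: m=9, q=16, a=2
  step 6: m=23, q=1, a=46
a_6 = 2*a_0 = 46, so the period closes here.
sqrt(545) = [23; 2, 1, 8, 1, 2, 46]
Period length = 6

6


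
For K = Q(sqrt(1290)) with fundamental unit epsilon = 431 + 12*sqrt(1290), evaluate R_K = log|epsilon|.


epsilon = 431 + 12*sqrt(1290)
= 861.9988
R = ln(861.9988)
= 6.7593

6.7593


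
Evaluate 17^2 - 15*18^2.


x^2 - d*y^2
= 17^2 - 15*18^2
= 289 - 4860
= -4571

-4571


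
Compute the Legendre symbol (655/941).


p = 941 is prime, so compute (655/941) with the reciprocity algorithm (Jacobi-symbol steps: pull out 2s via (2/n), flip via reciprocity, reduce):
  reciprocity: (655/941) -> +(941/655)
  reduce: (286/655)
  pull out 2: (2/655) = +1  (since 655 mod 8 = 7)
  reciprocity: (143/655) -> -(655/143)
  reduce: (83/143)
  reciprocity: (83/143) -> -(143/83)
  reduce: (60/83)
  pull out 2: (2/83) = -1  (since 83 mod 8 = 3)
  pull out 2: (2/83) = -1  (since 83 mod 8 = 3)
  reciprocity: (15/83) -> -(83/15)
  reduce: (8/15)
  pull out 2: (2/15) = +1  (since 15 mod 8 = 7)
  pull out 2: (2/15) = +1  (since 15 mod 8 = 7)
  pull out 2: (2/15) = +1  (since 15 mod 8 = 7)
  (1/15) = 1
Product of signs = -1
(655/941) = -1

-1


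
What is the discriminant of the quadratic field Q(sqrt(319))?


For K = Q(sqrt(d)) with d squarefree: disc(K) = d if d = 1 mod 4, and disc(K) = 4d if d = 2 or 3 mod 4.
Here d = 319, and d mod 4 = 3.
d = 3 mod 4, not 1 (O_K = Z[sqrt(d)]), so disc(K) = 4d = 4 * (319) = 1276

1276


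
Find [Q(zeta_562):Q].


The degree equals Euler's totient phi(562).
562 = 2 * 281
phi(562) = 280

280


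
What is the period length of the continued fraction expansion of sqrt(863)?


Run the CF algorithm for sqrt(863).
a_0 = floor(sqrt(863)) = 29; set m_0=0, q_0=1.
Recurrence: m' = q*a - m,  q' = (d - m'^2)/q,  a' = floor((a_0 + m')/q').
  step 1: m=29, q=22, a=2
  step 2: m=15, q=29, a=1
  step 3: m=14, q=23, a=1
  step 4: m=9, q=34, a=1
  step 5: m=25, q=7, a=7
  step 6: m=24, q=41, a=1
  step 7: m=17, q=14, a=3
  step 8: m=25, q=17, a=3
  step 9: m=26, q=11, a=5
  step 10: m=29, q=2, a=29
  step 11: m=29, q=11, a=5
  step 12: m=26, q=17, a=3
  step 13: m=25, q=14, a=3
  step 14: m=17, q=41, a=1
  step 15: m=24, q=7, a=7
  step 16: m=25, q=34, a=1
  step 17: m=9, q=23, a=1
  step 18: m=14, q=29, a=1
  step 19: m=15, q=22, a=2
  step 20: m=29, q=1, a=58
a_20 = 2*a_0 = 58, so the period closes here.
sqrt(863) = [29; 2, 1, 1, 1, 7, 1, 3, 3, 5, 29, 5, 3, 3, 1, 7, 1, 1, 1, 2, 58]
Period length = 20

20


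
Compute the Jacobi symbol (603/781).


Compute (603/781) via quadratic reciprocity:
  reciprocity: (603/781) -> +(781/603)
  reduce: (178/603)
  pull out 2: (2/603) = -1  (since 603 mod 8 = 3)
  reciprocity: (89/603) -> +(603/89)
  reduce: (69/89)
  reciprocity: (69/89) -> +(89/69)
  reduce: (20/69)
  pull out 2: (2/69) = -1  (since 69 mod 8 = 5)
  pull out 2: (2/69) = -1  (since 69 mod 8 = 5)
  reciprocity: (5/69) -> +(69/5)
  reduce: (4/5)
  pull out 2: (2/5) = -1  (since 5 mod 8 = 5)
  pull out 2: (2/5) = -1  (since 5 mod 8 = 5)
  (1/5) = 1
Product of signs = -1

-1


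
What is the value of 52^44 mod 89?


p = 89 is prime and the exponent is (p-1)/2 = 44, so by Euler's criterion 52^44 = (52/89) = +1 or -1 mod 89.
Compute by square-and-multiply:
  44 = 32 + 8 + 4 (binary 101100)
  Repeated squaring mod 89: 52^1 = 52, 52^2 = 34, 52^4 = 88, 52^8 = 1, 52^16 = 1, 52^32 = 1
  52^44 = 52^32 * 52^8 * 52^4 = 1 * 1 * 88 mod 89
    1 * 1 = 1 = 1 mod 89
    1 * 88 = 88 = 88 mod 89
  52^44 = 88 mod 89
Result 88 = p - 1 = -1 mod 89: 52 is a quadratic non-residue mod 89. As a residue in [0, p-1] the value is 88.
52^44 mod 89 = 88

88


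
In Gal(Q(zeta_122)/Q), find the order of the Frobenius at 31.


The Frobenius at p in Gal(Q(zeta_n)/Q) = (Z/nZ)* is the class of p, so its order is ord_122(31), the smallest k >= 1 with 31^k = 1 mod 122.
n = 122 = 2 * 61, phi(122) = 60; the order divides phi(n).
Divisors of 60: 1, 2, 3, 4, 5, 6, 10, 12, 15, 20, 30, 60
Repeated squaring mod 122: 31^1 = 31, 31^2 = 107, 31^4 = 103, 31^8 = 117, 31^16 = 25, 31^32 = 15
Test divisors in increasing order:
  k=1: 31^1 = 31 mod 122
  k=2: 31^2 = 107 mod 122
  k=3: 31^3 = 107 * 31 = 23 mod 122
  k=4: 31^4 = 103 mod 122
  k=5: 31^5 = 103 * 31 = 21 mod 122
  k=6: 31^6 = 103 * 107 = 41 mod 122
  k=10: 31^10 = 117 * 107 = 75 mod 122
  k=12: 31^12 = 117 * 103 = 95 mod 122
  k=15: 31^15 = 117 * 103 * 107 * 31 = 111 mod 122
  k=20: 31^20 = 25 * 103 = 13 mod 122
  k=30: 31^30 = 25 * 117 * 103 * 107 = 121 mod 122
  k=60: 31^60 = 15 * 25 * 117 * 103 = 1 mod 122  <- first divisor giving 1
Order = 60

60


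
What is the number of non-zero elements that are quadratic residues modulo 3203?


For prime p, the number of non-zero quadratic residues is (p-1)/2.
= (3203-1)/2
= 1601

1601


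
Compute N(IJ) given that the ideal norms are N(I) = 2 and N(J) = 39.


N(IJ) = N(I) * N(J)
= 2 * 39
= 78

78


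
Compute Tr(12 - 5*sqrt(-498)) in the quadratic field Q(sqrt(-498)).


Tr(a + b*sqrt(d)) = (a + b*sqrt(d)) + (a - b*sqrt(d)) = 2a
= 2 * (12)
= 24

24


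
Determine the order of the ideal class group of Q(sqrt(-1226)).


K = Q(sqrt(-1226)). d mod 4 = 2, so D = disc(K) = 4d = -4904
h(K) equals the number of primitive reduced positive-definite forms (a, b, c) = a*x^2 + b*x*y + c*y^2 with b^2 - 4ac = D,
where reduced means |b| <= a <= c, with b >= 0 whenever |b| = a or a = c, and primitive means gcd(a, b, c) = 1.
Reduced forces 3a^2 <= |D| = 4904, so 1 <= a <= 40; b must have the parity of D, and c = (b^2 - D)/(4a) must be an integer >= a.
Enumerate a = 1..40, b in [-a, a]:
  a=1: (1, 0, 1226)  [1]
  a=2: (2, 0, 613)  [1]
  a=3: (3, -2, 409), (3, 2, 409)  [2]
  a=4: none
  a=5: (5, -4, 246), (5, 4, 246)  [2]
  a=6: (6, -4, 205), (6, 4, 205)  [2]
  a=7..8: none
  a=9: (9, -8, 138), (9, 8, 138)  [2]
  a=10: (10, -4, 123), (10, 4, 123)  [2]
  a=11..12: none
  a=13: (13, -6, 95), (13, 6, 95)  [2]
  a=14: none
  a=15: (15, -14, 85), (15, -4, 82), (15, 4, 82), (15, 14, 85)  [4]
  a=16: none
  a=17: (17, -14, 75), (17, 14, 75)  [2]
  a=18: (18, -8, 69), (18, 8, 69)  [2]
  a=19: (19, -6, 65), (19, 6, 65)  [2]
  a=20..22: none
  a=23: (23, -8, 54), (23, 8, 54)  [2]
  a=24: none
  a=25: (25, -14, 51), (25, 14, 51)  [2]
  a=26: (26, -20, 51), (26, 20, 51)  [2]
  a=27: (27, -8, 46), (27, 8, 46)  [2]
  a=28..29: none
  a=30: (30, -16, 43), (30, -4, 41), (30, 4, 41), (30, 16, 43)  [4]
  a=31: (31, -26, 45), (31, 26, 45)  [2]
  a=32..33: none
  a=34: (34, -20, 39), (34, 20, 39)  [2]
  a=35..37: none
  a=38: (38, -32, 39), (38, 32, 39)  [2]
  a=39..40: none
Total reduced forms: 1 + 1 + 2 + 2 + 2 + 2 + 2 + 2 + 4 + 2 + 2 + 2 + 2 + 2 + 2 + 2 + 4 + 2 + 2 + 2 = 42
h = 42

42


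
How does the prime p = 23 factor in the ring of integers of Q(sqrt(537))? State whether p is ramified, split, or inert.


K = Q(sqrt(537)). Since d mod 4 = 1, disc(K) = 537.
Check p | disc: 537 mod 23 = 8.
p does not divide disc. Compute Legendre symbol (d/p):
8^((23-1)/2) mod 23 = 1
(d/p) = 1, so p splits: (p) = P*P' with e=1, f=1, g=2.
Therefore p is split.

split


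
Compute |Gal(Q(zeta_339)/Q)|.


|Gal(Q(zeta_339)/Q)| = phi(339)
= 224

224


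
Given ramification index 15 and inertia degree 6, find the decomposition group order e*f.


|D_P| = e * f
= 15 * 6
= 90

90


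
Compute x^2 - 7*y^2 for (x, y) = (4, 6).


x^2 - d*y^2
= 4^2 - 7*6^2
= 16 - 252
= -236

-236


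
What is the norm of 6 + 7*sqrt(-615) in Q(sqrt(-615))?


N(a + b*sqrt(d)) = a^2 - d*b^2
= (6)^2 - (-615)*(7)^2
= 36 + 30135
= 30171

30171


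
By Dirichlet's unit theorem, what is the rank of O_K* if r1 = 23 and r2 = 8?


By Dirichlet's unit theorem:
rank = r1 + r2 - 1
= 23 + 8 - 1
= 30

30


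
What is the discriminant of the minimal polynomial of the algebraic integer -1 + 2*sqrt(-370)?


The element -1 + 2*sqrt(-370) has minimal polynomial:
x^2 + 2*x + 1481
Discriminant = (2)^2 - 4*(1481)
= 4 - 5924
= -5920

-5920


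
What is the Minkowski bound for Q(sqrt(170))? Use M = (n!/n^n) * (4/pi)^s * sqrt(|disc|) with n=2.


d = 170, d mod 4 = 2, so disc(K) = 4d = 680; |disc(K)| = 680
Real quadratic field, so n = 2, s = r2 = 0, r1 = 2
M = (n!/n^n) * (4/pi)^s * sqrt(|disc(K)|) = (2!/2^2) * (4/pi)^0 * sqrt(680)
= 0.5 * 1.000000 * 26.076810
= 13.0384

13.0384


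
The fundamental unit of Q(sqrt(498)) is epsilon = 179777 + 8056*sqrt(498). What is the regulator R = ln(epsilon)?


epsilon = 179777 + 8056*sqrt(498)
= 359554.0000
R = ln(359554.0000)
= 12.7926

12.7926


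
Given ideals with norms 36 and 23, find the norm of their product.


N(IJ) = N(I) * N(J)
= 36 * 23
= 828

828


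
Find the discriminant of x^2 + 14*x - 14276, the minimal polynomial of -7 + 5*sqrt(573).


The element -7 + 5*sqrt(573) has minimal polynomial:
x^2 + 14*x - 14276
Discriminant = (14)^2 - 4*(-14276)
= 196 + 57104
= 57300

57300


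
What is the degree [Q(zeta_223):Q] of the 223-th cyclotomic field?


The degree equals Euler's totient phi(223).
223 = 223
phi(223) = 222

222


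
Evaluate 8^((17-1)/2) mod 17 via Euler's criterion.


p = 17 is prime and the exponent is (p-1)/2 = 8, so by Euler's criterion 8^8 = (8/17) = +1 or -1 mod 17.
Compute by square-and-multiply:
  8 = 8 (binary 1000)
  Repeated squaring mod 17: 8^1 = 8, 8^2 = 13, 8^4 = 16, 8^8 = 1
  8^8 = 1 mod 17
Result 1: 8 is a quadratic residue mod 17.
8^8 mod 17 = 1

1


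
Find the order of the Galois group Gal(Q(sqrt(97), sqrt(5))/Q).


The 2 square roots of distinct primes are multiplicatively independent over Q,
so [K:Q] = 2^2 and Gal(K/Q) is isomorphic to (Z/2Z)^2.
|Gal| = 2^2 = 4

4


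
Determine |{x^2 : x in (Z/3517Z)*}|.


For prime p, the number of non-zero quadratic residues is (p-1)/2.
= (3517-1)/2
= 1758

1758


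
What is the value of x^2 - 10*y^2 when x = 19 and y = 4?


x^2 - d*y^2
= 19^2 - 10*4^2
= 361 - 160
= 201

201


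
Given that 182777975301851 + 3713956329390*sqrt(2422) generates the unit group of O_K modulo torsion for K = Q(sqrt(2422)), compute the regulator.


epsilon = 182777975301851 + 3713956329390*sqrt(2422)
= 3.6556e+14
R = ln(3.6556e+14)
= 33.5324

33.5324


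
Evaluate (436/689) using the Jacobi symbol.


Compute (436/689) via quadratic reciprocity:
  pull out 2: (2/689) = +1  (since 689 mod 8 = 1)
  pull out 2: (2/689) = +1  (since 689 mod 8 = 1)
  reciprocity: (109/689) -> +(689/109)
  reduce: (35/109)
  reciprocity: (35/109) -> +(109/35)
  reduce: (4/35)
  pull out 2: (2/35) = -1  (since 35 mod 8 = 3)
  pull out 2: (2/35) = -1  (since 35 mod 8 = 3)
  (1/35) = 1
Product of signs = 1

1


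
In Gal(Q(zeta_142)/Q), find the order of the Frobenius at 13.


The Frobenius at p in Gal(Q(zeta_n)/Q) = (Z/nZ)* is the class of p, so its order is ord_142(13), the smallest k >= 1 with 13^k = 1 mod 142.
n = 142 = 2 * 71, phi(142) = 70; the order divides phi(n).
Divisors of 70: 1, 2, 5, 7, 10, 14, 35, 70
Repeated squaring mod 142: 13^1 = 13, 13^2 = 27, 13^4 = 19, 13^8 = 77, 13^16 = 107, 13^32 = 89, 13^64 = 111
Test divisors in increasing order:
  k=1: 13^1 = 13 mod 142
  k=2: 13^2 = 27 mod 142
  k=5: 13^5 = 19 * 13 = 105 mod 142
  k=7: 13^7 = 19 * 27 * 13 = 137 mod 142
  k=10: 13^10 = 77 * 27 = 91 mod 142
  k=14: 13^14 = 77 * 19 * 27 = 25 mod 142
  k=35: 13^35 = 89 * 27 * 13 = 141 mod 142
  k=70: 13^70 = 111 * 19 * 27 = 1 mod 142  <- first divisor giving 1
Order = 70

70


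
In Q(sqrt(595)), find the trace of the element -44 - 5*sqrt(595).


Tr(a + b*sqrt(d)) = (a + b*sqrt(d)) + (a - b*sqrt(d)) = 2a
= 2 * (-44)
= -88

-88


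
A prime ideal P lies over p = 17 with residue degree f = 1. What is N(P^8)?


N(P^a) = p^(a*f)
= 17^(8*1)
= 17^8
= 6975757441

6975757441


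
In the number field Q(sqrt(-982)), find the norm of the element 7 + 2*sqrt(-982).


N(a + b*sqrt(d)) = a^2 - d*b^2
= (7)^2 - (-982)*(2)^2
= 49 + 3928
= 3977

3977


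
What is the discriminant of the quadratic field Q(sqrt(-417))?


For K = Q(sqrt(d)) with d squarefree: disc(K) = d if d = 1 mod 4, and disc(K) = 4d if d = 2 or 3 mod 4.
Here d = -417, and d mod 4 = 3.
d = 3 mod 4, not 1 (O_K = Z[sqrt(d)]), so disc(K) = 4d = 4 * (-417) = -1668

-1668


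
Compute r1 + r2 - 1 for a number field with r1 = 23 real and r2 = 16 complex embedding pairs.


By Dirichlet's unit theorem:
rank = r1 + r2 - 1
= 23 + 16 - 1
= 38

38


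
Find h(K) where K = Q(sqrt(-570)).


K = Q(sqrt(-570)). d mod 4 = 2, so D = disc(K) = 4d = -2280
h(K) equals the number of primitive reduced positive-definite forms (a, b, c) = a*x^2 + b*x*y + c*y^2 with b^2 - 4ac = D,
where reduced means |b| <= a <= c, with b >= 0 whenever |b| = a or a = c, and primitive means gcd(a, b, c) = 1.
Reduced forces 3a^2 <= |D| = 2280, so 1 <= a <= 27; b must have the parity of D, and c = (b^2 - D)/(4a) must be an integer >= a.
Enumerate a = 1..27, b in [-a, a]:
  a=1: (1, 0, 570)  [1]
  a=2: (2, 0, 285)  [1]
  a=3: (3, 0, 190)  [1]
  a=4: none
  a=5: (5, 0, 114)  [1]
  a=6: (6, 0, 95)  [1]
  a=7: (7, -4, 82), (7, 4, 82)  [2]
  a=8..9: none
  a=10: (10, 0, 57)  [1]
  a=11..13: none
  a=14: (14, -4, 41), (14, 4, 41)  [2]
  a=15: (15, 0, 38)  [1]
  a=16: none
  a=17: (17, -10, 35), (17, 10, 35)  [2]
  a=18: none
  a=19: (19, 0, 30)  [1]
  a=20: none
  a=21: (21, -18, 31), (21, 18, 31)  [2]
  a=22..27: none
Total reduced forms: 1 + 1 + 1 + 1 + 1 + 2 + 1 + 2 + 1 + 2 + 1 + 2 = 16
h = 16

16


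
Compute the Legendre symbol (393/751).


p = 751 is prime, so compute (393/751) with the reciprocity algorithm (Jacobi-symbol steps: pull out 2s via (2/n), flip via reciprocity, reduce):
  reciprocity: (393/751) -> +(751/393)
  reduce: (358/393)
  pull out 2: (2/393) = +1  (since 393 mod 8 = 1)
  reciprocity: (179/393) -> +(393/179)
  reduce: (35/179)
  reciprocity: (35/179) -> -(179/35)
  reduce: (4/35)
  pull out 2: (2/35) = -1  (since 35 mod 8 = 3)
  pull out 2: (2/35) = -1  (since 35 mod 8 = 3)
  (1/35) = 1
Product of signs = -1
(393/751) = -1

-1


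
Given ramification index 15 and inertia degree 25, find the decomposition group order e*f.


|D_P| = e * f
= 15 * 25
= 375

375


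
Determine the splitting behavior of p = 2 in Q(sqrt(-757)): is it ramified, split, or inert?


K = Q(sqrt(-757)). Since d mod 4 = 3, disc(K) = -3028.
Check p | disc: -3028 mod 2 = 0.
p divides disc, so p ramifies: (p) = P^2 with e=2, f=1, g=1.
Therefore p is ramified.

ramified


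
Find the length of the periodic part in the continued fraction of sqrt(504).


Run the CF algorithm for sqrt(504).
a_0 = floor(sqrt(504)) = 22; set m_0=0, q_0=1.
Recurrence: m' = q*a - m,  q' = (d - m'^2)/q,  a' = floor((a_0 + m')/q').
  step 1: m=22, q=20, a=2
  step 2: m=18, q=9, a=4
  step 3: m=18, q=20, a=2
  step 4: m=22, q=1, a=44
a_4 = 2*a_0 = 44, so the period closes here.
sqrt(504) = [22; 2, 4, 2, 44]
Period length = 4

4


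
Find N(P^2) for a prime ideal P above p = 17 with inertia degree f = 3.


N(P^a) = p^(a*f)
= 17^(2*3)
= 17^6
= 24137569

24137569


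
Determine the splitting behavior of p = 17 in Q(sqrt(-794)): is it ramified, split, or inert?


K = Q(sqrt(-794)). Since d mod 4 = 2, disc(K) = -3176.
Check p | disc: -3176 mod 17 = 3.
p does not divide disc. Compute Legendre symbol (d/p):
5^((17-1)/2) mod 17 = -1
(d/p) = -1, so p is inert: (p) stays prime with e=1, f=2, g=1.
Therefore p is inert.

inert


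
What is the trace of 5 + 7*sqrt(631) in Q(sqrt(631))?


Tr(a + b*sqrt(d)) = (a + b*sqrt(d)) + (a - b*sqrt(d)) = 2a
= 2 * (5)
= 10

10


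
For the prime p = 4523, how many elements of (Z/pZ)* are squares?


For prime p, the number of non-zero quadratic residues is (p-1)/2.
= (4523-1)/2
= 2261

2261


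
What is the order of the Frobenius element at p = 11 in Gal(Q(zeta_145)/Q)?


The Frobenius at p in Gal(Q(zeta_n)/Q) = (Z/nZ)* is the class of p, so its order is ord_145(11), the smallest k >= 1 with 11^k = 1 mod 145.
n = 145 = 5 * 29, phi(145) = 112; the order divides phi(n).
Divisors of 112: 1, 2, 4, 7, 8, 14, 16, 28, 56, 112
Repeated squaring mod 145: 11^1 = 11, 11^2 = 121, 11^4 = 141, 11^8 = 16, 11^16 = 111, 11^32 = 141, 11^64 = 16
Test divisors in increasing order:
  k=1: 11^1 = 11 mod 145
  k=2: 11^2 = 121 mod 145
  k=4: 11^4 = 141 mod 145
  k=7: 11^7 = 141 * 121 * 11 = 41 mod 145
  k=8: 11^8 = 16 mod 145
  k=14: 11^14 = 16 * 141 * 121 = 86 mod 145
  k=16: 11^16 = 111 mod 145
  k=28: 11^28 = 111 * 16 * 141 = 1 mod 145  <- first divisor giving 1
Order = 28

28
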